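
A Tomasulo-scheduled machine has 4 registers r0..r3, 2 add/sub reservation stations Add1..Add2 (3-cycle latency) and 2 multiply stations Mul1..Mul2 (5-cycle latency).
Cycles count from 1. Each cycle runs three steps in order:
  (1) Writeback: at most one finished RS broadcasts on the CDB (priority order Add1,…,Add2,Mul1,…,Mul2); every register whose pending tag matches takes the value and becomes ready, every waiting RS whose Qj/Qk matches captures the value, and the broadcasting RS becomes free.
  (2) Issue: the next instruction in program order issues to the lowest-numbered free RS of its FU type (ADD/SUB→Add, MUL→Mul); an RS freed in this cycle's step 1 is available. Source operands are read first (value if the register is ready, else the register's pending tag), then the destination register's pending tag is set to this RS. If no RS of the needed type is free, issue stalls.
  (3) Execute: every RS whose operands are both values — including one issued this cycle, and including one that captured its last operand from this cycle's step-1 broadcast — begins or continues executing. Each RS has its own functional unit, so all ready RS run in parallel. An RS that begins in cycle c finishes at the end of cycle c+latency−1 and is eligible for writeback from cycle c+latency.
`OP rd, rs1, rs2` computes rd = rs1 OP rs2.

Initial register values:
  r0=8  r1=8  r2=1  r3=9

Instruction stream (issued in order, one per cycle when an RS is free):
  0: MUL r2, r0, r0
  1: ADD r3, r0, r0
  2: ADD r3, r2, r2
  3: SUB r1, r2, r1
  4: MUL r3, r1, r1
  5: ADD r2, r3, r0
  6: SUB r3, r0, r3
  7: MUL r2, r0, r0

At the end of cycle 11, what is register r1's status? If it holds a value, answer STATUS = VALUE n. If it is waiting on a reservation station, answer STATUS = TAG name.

STATUS = VALUE 56

c1: issue MUL r2<-Mul1 | r0:8,r1:8,r2:Mul1,r3:9
c2: issue ADD r3<-Add1 | r0:8,r1:8,r2:Mul1,r3:Add1
c3: issue ADD r3<-Add2 | r0:8,r1:8,r2:Mul1,r3:Add2
c4: stall | r0:8,r1:8,r2:Mul1,r3:Add2
c5: CDB Add1=16; issue SUB r1<-Add1 | r0:8,r1:Add1,r2:Mul1,r3:Add2
c6: CDB Mul1=64; issue MUL r3<-Mul1 | r0:8,r1:Add1,r2:64,r3:Mul1
c7: stall | r0:8,r1:Add1,r2:64,r3:Mul1
c8: stall | r0:8,r1:Add1,r2:64,r3:Mul1
c9: CDB Add1=56; issue ADD r2<-Add1 | r0:8,r1:56,r2:Add1,r3:Mul1
c10: CDB Add2=128; issue SUB r3<-Add2 | r0:8,r1:56,r2:Add1,r3:Add2
c11: issue MUL r2<-Mul2 | r0:8,r1:56,r2:Mul2,r3:Add2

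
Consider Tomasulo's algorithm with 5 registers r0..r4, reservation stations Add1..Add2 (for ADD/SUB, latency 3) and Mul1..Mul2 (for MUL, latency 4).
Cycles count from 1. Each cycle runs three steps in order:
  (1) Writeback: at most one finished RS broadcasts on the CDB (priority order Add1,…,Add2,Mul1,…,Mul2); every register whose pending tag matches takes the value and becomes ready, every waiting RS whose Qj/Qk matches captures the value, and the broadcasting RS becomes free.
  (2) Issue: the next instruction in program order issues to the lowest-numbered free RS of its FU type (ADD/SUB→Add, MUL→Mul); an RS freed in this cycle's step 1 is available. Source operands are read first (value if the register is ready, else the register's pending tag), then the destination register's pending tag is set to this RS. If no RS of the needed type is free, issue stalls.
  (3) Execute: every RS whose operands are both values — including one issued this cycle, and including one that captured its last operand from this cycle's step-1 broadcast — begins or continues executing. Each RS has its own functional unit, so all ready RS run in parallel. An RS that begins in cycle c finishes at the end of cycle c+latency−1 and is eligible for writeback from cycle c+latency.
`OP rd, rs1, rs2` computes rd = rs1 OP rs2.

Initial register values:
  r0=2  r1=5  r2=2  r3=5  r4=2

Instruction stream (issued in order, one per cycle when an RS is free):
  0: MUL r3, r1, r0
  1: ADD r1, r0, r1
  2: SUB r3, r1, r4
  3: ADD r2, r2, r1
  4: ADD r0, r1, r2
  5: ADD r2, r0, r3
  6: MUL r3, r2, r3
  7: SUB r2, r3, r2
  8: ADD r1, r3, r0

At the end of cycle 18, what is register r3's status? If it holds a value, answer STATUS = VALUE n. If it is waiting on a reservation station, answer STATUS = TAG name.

STATUS = VALUE 105

c1: issue MUL r3<-Mul1 | r0:2,r1:5,r2:2,r3:Mul1,r4:2
c2: issue ADD r1<-Add1 | r0:2,r1:Add1,r2:2,r3:Mul1,r4:2
c3: issue SUB r3<-Add2 | r0:2,r1:Add1,r2:2,r3:Add2,r4:2
c4: stall | r0:2,r1:Add1,r2:2,r3:Add2,r4:2
c5: CDB Add1=7; issue ADD r2<-Add1 | r0:2,r1:7,r2:Add1,r3:Add2,r4:2
c6: CDB Mul1=10; stall | r0:2,r1:7,r2:Add1,r3:Add2,r4:2
c7: stall | r0:2,r1:7,r2:Add1,r3:Add2,r4:2
c8: CDB Add1=9; issue ADD r0<-Add1 | r0:Add1,r1:7,r2:9,r3:Add2,r4:2
c9: CDB Add2=5; issue ADD r2<-Add2 | r0:Add1,r1:7,r2:Add2,r3:5,r4:2
c10: issue MUL r3<-Mul1 | r0:Add1,r1:7,r2:Add2,r3:Mul1,r4:2
c11: CDB Add1=16; issue SUB r2<-Add1 | r0:16,r1:7,r2:Add1,r3:Mul1,r4:2
c12: stall | r0:16,r1:7,r2:Add1,r3:Mul1,r4:2
c13: stall | r0:16,r1:7,r2:Add1,r3:Mul1,r4:2
c14: CDB Add2=21; issue ADD r1<-Add2 | r0:16,r1:Add2,r2:Add1,r3:Mul1,r4:2
c15: - | r0:16,r1:Add2,r2:Add1,r3:Mul1,r4:2
c16: - | r0:16,r1:Add2,r2:Add1,r3:Mul1,r4:2
c17: - | r0:16,r1:Add2,r2:Add1,r3:Mul1,r4:2
c18: CDB Mul1=105 | r0:16,r1:Add2,r2:Add1,r3:105,r4:2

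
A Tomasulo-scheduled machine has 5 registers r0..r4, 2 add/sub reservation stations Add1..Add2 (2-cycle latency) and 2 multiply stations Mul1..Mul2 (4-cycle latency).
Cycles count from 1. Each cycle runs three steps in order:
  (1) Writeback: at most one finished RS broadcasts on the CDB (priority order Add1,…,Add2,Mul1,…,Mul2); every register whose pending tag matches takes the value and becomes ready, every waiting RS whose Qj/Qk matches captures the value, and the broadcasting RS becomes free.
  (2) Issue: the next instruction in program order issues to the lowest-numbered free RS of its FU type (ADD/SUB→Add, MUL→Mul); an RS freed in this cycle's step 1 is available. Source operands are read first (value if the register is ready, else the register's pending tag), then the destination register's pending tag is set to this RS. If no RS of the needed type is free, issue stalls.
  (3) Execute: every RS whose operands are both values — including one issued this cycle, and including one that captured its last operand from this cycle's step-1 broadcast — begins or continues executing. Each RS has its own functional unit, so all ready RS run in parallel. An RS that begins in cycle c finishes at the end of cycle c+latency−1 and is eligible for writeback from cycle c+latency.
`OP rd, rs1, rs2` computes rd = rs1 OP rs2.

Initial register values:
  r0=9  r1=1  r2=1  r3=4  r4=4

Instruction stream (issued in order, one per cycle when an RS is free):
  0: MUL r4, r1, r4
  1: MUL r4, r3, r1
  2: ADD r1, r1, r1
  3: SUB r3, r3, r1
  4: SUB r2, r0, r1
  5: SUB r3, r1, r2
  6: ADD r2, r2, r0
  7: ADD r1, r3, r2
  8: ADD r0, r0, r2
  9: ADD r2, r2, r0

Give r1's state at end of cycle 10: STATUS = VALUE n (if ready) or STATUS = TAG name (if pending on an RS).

  c1: issue MUL r4<-Mul1  regs: r0:9,r1:1,r2:1,r3:4,r4:Mul1
  c2: issue MUL r4<-Mul2  regs: r0:9,r1:1,r2:1,r3:4,r4:Mul2
  c3: issue ADD r1<-Add1  regs: r0:9,r1:Add1,r2:1,r3:4,r4:Mul2
  c4: issue SUB r3<-Add2  regs: r0:9,r1:Add1,r2:1,r3:Add2,r4:Mul2
  c5: CDB Add1=2; issue SUB r2<-Add1  regs: r0:9,r1:2,r2:Add1,r3:Add2,r4:Mul2
  c6: CDB Mul1=4; stall  regs: r0:9,r1:2,r2:Add1,r3:Add2,r4:Mul2
  c7: CDB Add1=7; issue SUB r3<-Add1  regs: r0:9,r1:2,r2:7,r3:Add1,r4:Mul2
  c8: CDB Add2=2; issue ADD r2<-Add2  regs: r0:9,r1:2,r2:Add2,r3:Add1,r4:Mul2
  c9: CDB Add1=-5; issue ADD r1<-Add1  regs: r0:9,r1:Add1,r2:Add2,r3:-5,r4:Mul2
  c10: CDB Add2=16; issue ADD r0<-Add2  regs: r0:Add2,r1:Add1,r2:16,r3:-5,r4:Mul2

STATUS = TAG Add1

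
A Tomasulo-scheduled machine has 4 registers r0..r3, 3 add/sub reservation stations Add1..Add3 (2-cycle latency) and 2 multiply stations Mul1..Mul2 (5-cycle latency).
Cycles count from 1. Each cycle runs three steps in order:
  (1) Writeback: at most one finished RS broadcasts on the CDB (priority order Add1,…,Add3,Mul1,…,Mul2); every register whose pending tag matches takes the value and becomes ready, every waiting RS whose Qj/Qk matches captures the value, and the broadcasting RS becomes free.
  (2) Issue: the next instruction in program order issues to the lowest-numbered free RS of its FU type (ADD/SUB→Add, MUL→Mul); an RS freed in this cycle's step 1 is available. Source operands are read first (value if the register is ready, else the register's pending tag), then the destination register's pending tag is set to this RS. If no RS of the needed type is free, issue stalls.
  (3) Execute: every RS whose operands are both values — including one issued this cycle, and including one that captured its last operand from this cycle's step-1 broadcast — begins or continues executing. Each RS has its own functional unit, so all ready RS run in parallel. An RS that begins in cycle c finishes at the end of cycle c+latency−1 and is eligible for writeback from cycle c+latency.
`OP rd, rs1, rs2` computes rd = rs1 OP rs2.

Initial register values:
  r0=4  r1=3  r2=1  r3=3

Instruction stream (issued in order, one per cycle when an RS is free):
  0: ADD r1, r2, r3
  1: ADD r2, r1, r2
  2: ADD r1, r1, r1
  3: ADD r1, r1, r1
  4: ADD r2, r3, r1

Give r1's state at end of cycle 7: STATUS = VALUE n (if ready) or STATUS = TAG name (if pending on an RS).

STATUS = VALUE 16

c1: issue ADD r1<-Add1 | r0:4,r1:Add1,r2:1,r3:3
c2: issue ADD r2<-Add2 | r0:4,r1:Add1,r2:Add2,r3:3
c3: CDB Add1=4; issue ADD r1<-Add1 | r0:4,r1:Add1,r2:Add2,r3:3
c4: issue ADD r1<-Add3 | r0:4,r1:Add3,r2:Add2,r3:3
c5: CDB Add1=8; issue ADD r2<-Add1 | r0:4,r1:Add3,r2:Add1,r3:3
c6: CDB Add2=5 | r0:4,r1:Add3,r2:Add1,r3:3
c7: CDB Add3=16 | r0:4,r1:16,r2:Add1,r3:3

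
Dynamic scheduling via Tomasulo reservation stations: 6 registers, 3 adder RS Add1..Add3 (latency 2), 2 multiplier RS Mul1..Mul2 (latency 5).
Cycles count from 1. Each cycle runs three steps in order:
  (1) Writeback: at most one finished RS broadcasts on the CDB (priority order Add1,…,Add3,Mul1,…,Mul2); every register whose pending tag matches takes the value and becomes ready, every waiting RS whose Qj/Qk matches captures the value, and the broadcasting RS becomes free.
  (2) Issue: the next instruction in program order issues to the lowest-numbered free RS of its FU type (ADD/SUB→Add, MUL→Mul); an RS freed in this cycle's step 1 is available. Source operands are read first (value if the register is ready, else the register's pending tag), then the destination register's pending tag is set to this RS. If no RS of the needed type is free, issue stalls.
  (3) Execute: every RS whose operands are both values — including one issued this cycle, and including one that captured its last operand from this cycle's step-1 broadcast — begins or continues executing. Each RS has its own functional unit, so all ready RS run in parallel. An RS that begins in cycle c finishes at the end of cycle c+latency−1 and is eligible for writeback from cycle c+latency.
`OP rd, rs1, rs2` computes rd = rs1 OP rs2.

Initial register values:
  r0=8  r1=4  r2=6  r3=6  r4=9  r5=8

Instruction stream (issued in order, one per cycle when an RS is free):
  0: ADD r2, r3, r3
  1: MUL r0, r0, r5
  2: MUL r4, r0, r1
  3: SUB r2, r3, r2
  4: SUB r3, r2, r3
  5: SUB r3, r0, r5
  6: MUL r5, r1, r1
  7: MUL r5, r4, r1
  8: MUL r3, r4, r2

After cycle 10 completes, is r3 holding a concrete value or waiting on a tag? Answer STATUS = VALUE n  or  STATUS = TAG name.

STATUS = VALUE 56

  c1: issue ADD r2<-Add1  regs: r0:8,r1:4,r2:Add1,r3:6,r4:9,r5:8
  c2: issue MUL r0<-Mul1  regs: r0:Mul1,r1:4,r2:Add1,r3:6,r4:9,r5:8
  c3: CDB Add1=12; issue MUL r4<-Mul2  regs: r0:Mul1,r1:4,r2:12,r3:6,r4:Mul2,r5:8
  c4: issue SUB r2<-Add1  regs: r0:Mul1,r1:4,r2:Add1,r3:6,r4:Mul2,r5:8
  c5: issue SUB r3<-Add2  regs: r0:Mul1,r1:4,r2:Add1,r3:Add2,r4:Mul2,r5:8
  c6: CDB Add1=-6; issue SUB r3<-Add1  regs: r0:Mul1,r1:4,r2:-6,r3:Add1,r4:Mul2,r5:8
  c7: CDB Mul1=64; issue MUL r5<-Mul1  regs: r0:64,r1:4,r2:-6,r3:Add1,r4:Mul2,r5:Mul1
  c8: CDB Add2=-12; stall  regs: r0:64,r1:4,r2:-6,r3:Add1,r4:Mul2,r5:Mul1
  c9: CDB Add1=56; stall  regs: r0:64,r1:4,r2:-6,r3:56,r4:Mul2,r5:Mul1
  c10: stall  regs: r0:64,r1:4,r2:-6,r3:56,r4:Mul2,r5:Mul1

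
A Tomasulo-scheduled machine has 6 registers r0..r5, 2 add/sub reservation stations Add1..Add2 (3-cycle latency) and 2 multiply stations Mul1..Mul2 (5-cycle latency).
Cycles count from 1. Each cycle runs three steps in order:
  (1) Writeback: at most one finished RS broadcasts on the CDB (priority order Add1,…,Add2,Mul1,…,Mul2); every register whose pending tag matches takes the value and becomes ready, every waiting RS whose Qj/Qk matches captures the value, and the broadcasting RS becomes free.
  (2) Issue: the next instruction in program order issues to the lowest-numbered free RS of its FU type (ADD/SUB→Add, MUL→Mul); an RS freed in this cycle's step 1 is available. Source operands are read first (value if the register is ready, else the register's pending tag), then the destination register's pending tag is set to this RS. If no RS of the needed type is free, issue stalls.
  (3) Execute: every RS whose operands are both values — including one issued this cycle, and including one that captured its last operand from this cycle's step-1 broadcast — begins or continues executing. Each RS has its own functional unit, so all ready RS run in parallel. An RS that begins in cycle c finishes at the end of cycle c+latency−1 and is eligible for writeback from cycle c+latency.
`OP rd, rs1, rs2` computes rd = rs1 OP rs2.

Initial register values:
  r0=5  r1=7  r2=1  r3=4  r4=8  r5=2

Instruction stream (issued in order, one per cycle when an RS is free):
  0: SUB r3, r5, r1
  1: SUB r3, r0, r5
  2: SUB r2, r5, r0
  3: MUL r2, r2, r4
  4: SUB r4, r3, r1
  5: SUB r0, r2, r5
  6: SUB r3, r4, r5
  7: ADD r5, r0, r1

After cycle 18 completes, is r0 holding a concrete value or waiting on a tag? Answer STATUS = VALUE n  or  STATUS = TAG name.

c1: issue SUB r3<-Add1 | r0:5,r1:7,r2:1,r3:Add1,r4:8,r5:2
c2: issue SUB r3<-Add2 | r0:5,r1:7,r2:1,r3:Add2,r4:8,r5:2
c3: stall | r0:5,r1:7,r2:1,r3:Add2,r4:8,r5:2
c4: CDB Add1=-5; issue SUB r2<-Add1 | r0:5,r1:7,r2:Add1,r3:Add2,r4:8,r5:2
c5: CDB Add2=3; issue MUL r2<-Mul1 | r0:5,r1:7,r2:Mul1,r3:3,r4:8,r5:2
c6: issue SUB r4<-Add2 | r0:5,r1:7,r2:Mul1,r3:3,r4:Add2,r5:2
c7: CDB Add1=-3; issue SUB r0<-Add1 | r0:Add1,r1:7,r2:Mul1,r3:3,r4:Add2,r5:2
c8: stall | r0:Add1,r1:7,r2:Mul1,r3:3,r4:Add2,r5:2
c9: CDB Add2=-4; issue SUB r3<-Add2 | r0:Add1,r1:7,r2:Mul1,r3:Add2,r4:-4,r5:2
c10: stall | r0:Add1,r1:7,r2:Mul1,r3:Add2,r4:-4,r5:2
c11: stall | r0:Add1,r1:7,r2:Mul1,r3:Add2,r4:-4,r5:2
c12: CDB Add2=-6; issue ADD r5<-Add2 | r0:Add1,r1:7,r2:Mul1,r3:-6,r4:-4,r5:Add2
c13: CDB Mul1=-24 | r0:Add1,r1:7,r2:-24,r3:-6,r4:-4,r5:Add2
c14: - | r0:Add1,r1:7,r2:-24,r3:-6,r4:-4,r5:Add2
c15: - | r0:Add1,r1:7,r2:-24,r3:-6,r4:-4,r5:Add2
c16: CDB Add1=-26 | r0:-26,r1:7,r2:-24,r3:-6,r4:-4,r5:Add2
c17: - | r0:-26,r1:7,r2:-24,r3:-6,r4:-4,r5:Add2
c18: - | r0:-26,r1:7,r2:-24,r3:-6,r4:-4,r5:Add2

STATUS = VALUE -26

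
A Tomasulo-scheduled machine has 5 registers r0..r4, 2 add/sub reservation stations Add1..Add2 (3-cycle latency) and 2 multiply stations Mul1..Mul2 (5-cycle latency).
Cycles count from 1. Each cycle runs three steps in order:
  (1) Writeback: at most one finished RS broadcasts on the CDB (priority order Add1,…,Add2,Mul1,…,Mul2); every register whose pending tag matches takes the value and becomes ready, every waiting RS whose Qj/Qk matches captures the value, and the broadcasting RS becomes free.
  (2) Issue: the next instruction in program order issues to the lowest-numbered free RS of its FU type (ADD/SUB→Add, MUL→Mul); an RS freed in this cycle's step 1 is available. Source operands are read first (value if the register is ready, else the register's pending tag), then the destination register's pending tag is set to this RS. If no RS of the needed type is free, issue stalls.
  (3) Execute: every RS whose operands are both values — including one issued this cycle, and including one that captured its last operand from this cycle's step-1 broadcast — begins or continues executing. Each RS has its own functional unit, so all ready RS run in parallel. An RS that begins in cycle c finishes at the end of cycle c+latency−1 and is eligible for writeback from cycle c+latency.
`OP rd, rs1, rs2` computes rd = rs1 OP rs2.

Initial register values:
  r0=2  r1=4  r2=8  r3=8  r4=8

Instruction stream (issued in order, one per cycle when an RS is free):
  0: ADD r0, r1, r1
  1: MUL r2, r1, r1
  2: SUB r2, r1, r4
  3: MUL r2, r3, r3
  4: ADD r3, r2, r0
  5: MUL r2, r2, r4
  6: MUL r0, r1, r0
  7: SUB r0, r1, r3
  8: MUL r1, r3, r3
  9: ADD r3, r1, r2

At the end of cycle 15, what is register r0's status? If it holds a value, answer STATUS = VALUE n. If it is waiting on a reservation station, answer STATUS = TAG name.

c1: issue ADD r0<-Add1 | r0:Add1,r1:4,r2:8,r3:8,r4:8
c2: issue MUL r2<-Mul1 | r0:Add1,r1:4,r2:Mul1,r3:8,r4:8
c3: issue SUB r2<-Add2 | r0:Add1,r1:4,r2:Add2,r3:8,r4:8
c4: CDB Add1=8; issue MUL r2<-Mul2 | r0:8,r1:4,r2:Mul2,r3:8,r4:8
c5: issue ADD r3<-Add1 | r0:8,r1:4,r2:Mul2,r3:Add1,r4:8
c6: CDB Add2=-4; stall | r0:8,r1:4,r2:Mul2,r3:Add1,r4:8
c7: CDB Mul1=16; issue MUL r2<-Mul1 | r0:8,r1:4,r2:Mul1,r3:Add1,r4:8
c8: stall | r0:8,r1:4,r2:Mul1,r3:Add1,r4:8
c9: CDB Mul2=64; issue MUL r0<-Mul2 | r0:Mul2,r1:4,r2:Mul1,r3:Add1,r4:8
c10: issue SUB r0<-Add2 | r0:Add2,r1:4,r2:Mul1,r3:Add1,r4:8
c11: stall | r0:Add2,r1:4,r2:Mul1,r3:Add1,r4:8
c12: CDB Add1=72; stall | r0:Add2,r1:4,r2:Mul1,r3:72,r4:8
c13: stall | r0:Add2,r1:4,r2:Mul1,r3:72,r4:8
c14: CDB Mul1=512; issue MUL r1<-Mul1 | r0:Add2,r1:Mul1,r2:512,r3:72,r4:8
c15: CDB Add2=-68; issue ADD r3<-Add1 | r0:-68,r1:Mul1,r2:512,r3:Add1,r4:8

STATUS = VALUE -68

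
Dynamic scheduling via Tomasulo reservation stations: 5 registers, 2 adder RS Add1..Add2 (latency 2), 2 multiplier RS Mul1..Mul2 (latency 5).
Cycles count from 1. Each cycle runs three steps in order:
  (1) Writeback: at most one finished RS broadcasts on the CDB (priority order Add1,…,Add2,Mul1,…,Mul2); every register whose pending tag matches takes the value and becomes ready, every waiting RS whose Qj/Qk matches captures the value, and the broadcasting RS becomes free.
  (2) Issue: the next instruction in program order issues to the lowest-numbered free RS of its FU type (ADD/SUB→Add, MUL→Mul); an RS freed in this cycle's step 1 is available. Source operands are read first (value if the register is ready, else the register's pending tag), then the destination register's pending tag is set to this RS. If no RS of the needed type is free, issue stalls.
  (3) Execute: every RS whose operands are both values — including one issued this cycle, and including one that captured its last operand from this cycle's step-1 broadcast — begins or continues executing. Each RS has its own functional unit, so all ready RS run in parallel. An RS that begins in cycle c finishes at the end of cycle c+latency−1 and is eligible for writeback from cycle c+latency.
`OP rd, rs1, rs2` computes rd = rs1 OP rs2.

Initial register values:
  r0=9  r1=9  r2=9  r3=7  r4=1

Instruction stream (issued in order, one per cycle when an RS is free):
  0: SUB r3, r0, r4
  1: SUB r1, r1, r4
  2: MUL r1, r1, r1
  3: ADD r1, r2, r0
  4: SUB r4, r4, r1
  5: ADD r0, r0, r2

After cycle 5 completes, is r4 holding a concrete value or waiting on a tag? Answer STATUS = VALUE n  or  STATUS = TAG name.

c1: issue SUB r3<-Add1 | r0:9,r1:9,r2:9,r3:Add1,r4:1
c2: issue SUB r1<-Add2 | r0:9,r1:Add2,r2:9,r3:Add1,r4:1
c3: CDB Add1=8; issue MUL r1<-Mul1 | r0:9,r1:Mul1,r2:9,r3:8,r4:1
c4: CDB Add2=8; issue ADD r1<-Add1 | r0:9,r1:Add1,r2:9,r3:8,r4:1
c5: issue SUB r4<-Add2 | r0:9,r1:Add1,r2:9,r3:8,r4:Add2

STATUS = TAG Add2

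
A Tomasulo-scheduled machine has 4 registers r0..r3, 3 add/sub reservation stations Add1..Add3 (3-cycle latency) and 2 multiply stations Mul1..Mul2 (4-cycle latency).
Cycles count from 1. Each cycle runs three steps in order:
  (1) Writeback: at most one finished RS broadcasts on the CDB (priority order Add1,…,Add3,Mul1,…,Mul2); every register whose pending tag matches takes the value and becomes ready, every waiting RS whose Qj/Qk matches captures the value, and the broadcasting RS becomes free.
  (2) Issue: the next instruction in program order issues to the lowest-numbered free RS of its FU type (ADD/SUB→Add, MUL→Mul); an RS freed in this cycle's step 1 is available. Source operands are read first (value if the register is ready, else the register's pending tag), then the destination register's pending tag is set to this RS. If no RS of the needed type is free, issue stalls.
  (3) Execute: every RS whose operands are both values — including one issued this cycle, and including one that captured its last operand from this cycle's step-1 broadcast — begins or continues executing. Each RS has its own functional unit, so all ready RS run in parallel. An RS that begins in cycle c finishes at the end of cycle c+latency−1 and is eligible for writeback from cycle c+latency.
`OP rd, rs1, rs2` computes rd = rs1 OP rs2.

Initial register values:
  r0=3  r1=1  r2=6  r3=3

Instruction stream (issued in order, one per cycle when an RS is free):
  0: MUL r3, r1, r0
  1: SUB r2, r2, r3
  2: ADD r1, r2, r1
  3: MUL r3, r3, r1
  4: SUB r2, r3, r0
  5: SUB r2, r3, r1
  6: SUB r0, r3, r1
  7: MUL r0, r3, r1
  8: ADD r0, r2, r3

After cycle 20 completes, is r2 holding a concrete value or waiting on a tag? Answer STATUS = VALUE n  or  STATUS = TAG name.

c1: issue MUL r3<-Mul1 | r0:3,r1:1,r2:6,r3:Mul1
c2: issue SUB r2<-Add1 | r0:3,r1:1,r2:Add1,r3:Mul1
c3: issue ADD r1<-Add2 | r0:3,r1:Add2,r2:Add1,r3:Mul1
c4: issue MUL r3<-Mul2 | r0:3,r1:Add2,r2:Add1,r3:Mul2
c5: CDB Mul1=3; issue SUB r2<-Add3 | r0:3,r1:Add2,r2:Add3,r3:Mul2
c6: stall | r0:3,r1:Add2,r2:Add3,r3:Mul2
c7: stall | r0:3,r1:Add2,r2:Add3,r3:Mul2
c8: CDB Add1=3; issue SUB r2<-Add1 | r0:3,r1:Add2,r2:Add1,r3:Mul2
c9: stall | r0:3,r1:Add2,r2:Add1,r3:Mul2
c10: stall | r0:3,r1:Add2,r2:Add1,r3:Mul2
c11: CDB Add2=4; issue SUB r0<-Add2 | r0:Add2,r1:4,r2:Add1,r3:Mul2
c12: issue MUL r0<-Mul1 | r0:Mul1,r1:4,r2:Add1,r3:Mul2
c13: stall | r0:Mul1,r1:4,r2:Add1,r3:Mul2
c14: stall | r0:Mul1,r1:4,r2:Add1,r3:Mul2
c15: CDB Mul2=12; stall | r0:Mul1,r1:4,r2:Add1,r3:12
c16: stall | r0:Mul1,r1:4,r2:Add1,r3:12
c17: stall | r0:Mul1,r1:4,r2:Add1,r3:12
c18: CDB Add1=8; issue ADD r0<-Add1 | r0:Add1,r1:4,r2:8,r3:12
c19: CDB Add2=8 | r0:Add1,r1:4,r2:8,r3:12
c20: CDB Add3=9 | r0:Add1,r1:4,r2:8,r3:12

STATUS = VALUE 8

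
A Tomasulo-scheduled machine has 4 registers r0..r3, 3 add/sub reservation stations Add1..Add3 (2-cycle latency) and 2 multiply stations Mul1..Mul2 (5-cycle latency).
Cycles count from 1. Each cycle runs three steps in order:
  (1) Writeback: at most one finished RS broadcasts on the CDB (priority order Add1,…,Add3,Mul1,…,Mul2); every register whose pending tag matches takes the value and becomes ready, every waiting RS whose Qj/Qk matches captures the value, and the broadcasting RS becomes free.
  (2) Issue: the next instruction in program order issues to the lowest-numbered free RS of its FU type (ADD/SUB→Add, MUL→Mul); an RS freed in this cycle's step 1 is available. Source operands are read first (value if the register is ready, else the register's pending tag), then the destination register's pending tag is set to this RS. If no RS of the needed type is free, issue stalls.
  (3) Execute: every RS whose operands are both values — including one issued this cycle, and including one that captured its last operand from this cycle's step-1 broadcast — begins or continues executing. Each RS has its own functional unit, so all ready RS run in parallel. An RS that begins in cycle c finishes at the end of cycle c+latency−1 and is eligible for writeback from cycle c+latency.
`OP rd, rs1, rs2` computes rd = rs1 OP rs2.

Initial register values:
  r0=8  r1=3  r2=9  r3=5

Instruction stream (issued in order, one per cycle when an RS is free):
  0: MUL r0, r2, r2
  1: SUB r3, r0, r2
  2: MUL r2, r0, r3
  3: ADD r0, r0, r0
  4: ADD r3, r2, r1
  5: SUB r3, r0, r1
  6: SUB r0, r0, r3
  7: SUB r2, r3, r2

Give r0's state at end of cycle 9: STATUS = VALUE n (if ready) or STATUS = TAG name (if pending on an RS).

  c1: issue MUL r0<-Mul1  regs: r0:Mul1,r1:3,r2:9,r3:5
  c2: issue SUB r3<-Add1  regs: r0:Mul1,r1:3,r2:9,r3:Add1
  c3: issue MUL r2<-Mul2  regs: r0:Mul1,r1:3,r2:Mul2,r3:Add1
  c4: issue ADD r0<-Add2  regs: r0:Add2,r1:3,r2:Mul2,r3:Add1
  c5: issue ADD r3<-Add3  regs: r0:Add2,r1:3,r2:Mul2,r3:Add3
  c6: CDB Mul1=81; stall  regs: r0:Add2,r1:3,r2:Mul2,r3:Add3
  c7: stall  regs: r0:Add2,r1:3,r2:Mul2,r3:Add3
  c8: CDB Add1=72; issue SUB r3<-Add1  regs: r0:Add2,r1:3,r2:Mul2,r3:Add1
  c9: CDB Add2=162; issue SUB r0<-Add2  regs: r0:Add2,r1:3,r2:Mul2,r3:Add1

STATUS = TAG Add2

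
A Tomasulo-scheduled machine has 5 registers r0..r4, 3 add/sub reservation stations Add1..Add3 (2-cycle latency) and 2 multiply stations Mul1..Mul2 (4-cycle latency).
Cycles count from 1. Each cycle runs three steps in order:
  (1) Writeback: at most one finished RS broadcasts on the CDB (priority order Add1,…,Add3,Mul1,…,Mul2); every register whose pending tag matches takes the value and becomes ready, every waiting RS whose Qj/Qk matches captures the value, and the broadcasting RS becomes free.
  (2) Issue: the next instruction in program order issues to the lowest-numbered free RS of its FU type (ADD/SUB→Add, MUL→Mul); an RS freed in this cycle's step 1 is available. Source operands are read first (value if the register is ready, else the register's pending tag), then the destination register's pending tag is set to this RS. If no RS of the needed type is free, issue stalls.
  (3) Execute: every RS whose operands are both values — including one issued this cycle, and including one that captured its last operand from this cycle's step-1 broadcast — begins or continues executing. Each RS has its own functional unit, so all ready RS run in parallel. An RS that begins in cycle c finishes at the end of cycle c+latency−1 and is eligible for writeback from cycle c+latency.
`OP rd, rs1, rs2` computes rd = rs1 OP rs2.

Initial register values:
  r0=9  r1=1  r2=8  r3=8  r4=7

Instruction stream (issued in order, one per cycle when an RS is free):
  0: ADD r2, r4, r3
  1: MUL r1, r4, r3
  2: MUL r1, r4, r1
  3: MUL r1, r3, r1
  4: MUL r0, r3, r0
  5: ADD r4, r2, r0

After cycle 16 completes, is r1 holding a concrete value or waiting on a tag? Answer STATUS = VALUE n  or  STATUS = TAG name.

STATUS = VALUE 3136

  c1: issue ADD r2<-Add1  regs: r0:9,r1:1,r2:Add1,r3:8,r4:7
  c2: issue MUL r1<-Mul1  regs: r0:9,r1:Mul1,r2:Add1,r3:8,r4:7
  c3: CDB Add1=15; issue MUL r1<-Mul2  regs: r0:9,r1:Mul2,r2:15,r3:8,r4:7
  c4: stall  regs: r0:9,r1:Mul2,r2:15,r3:8,r4:7
  c5: stall  regs: r0:9,r1:Mul2,r2:15,r3:8,r4:7
  c6: CDB Mul1=56; issue MUL r1<-Mul1  regs: r0:9,r1:Mul1,r2:15,r3:8,r4:7
  c7: stall  regs: r0:9,r1:Mul1,r2:15,r3:8,r4:7
  c8: stall  regs: r0:9,r1:Mul1,r2:15,r3:8,r4:7
  c9: stall  regs: r0:9,r1:Mul1,r2:15,r3:8,r4:7
  c10: CDB Mul2=392; issue MUL r0<-Mul2  regs: r0:Mul2,r1:Mul1,r2:15,r3:8,r4:7
  c11: issue ADD r4<-Add1  regs: r0:Mul2,r1:Mul1,r2:15,r3:8,r4:Add1
  c12: -  regs: r0:Mul2,r1:Mul1,r2:15,r3:8,r4:Add1
  c13: -  regs: r0:Mul2,r1:Mul1,r2:15,r3:8,r4:Add1
  c14: CDB Mul1=3136  regs: r0:Mul2,r1:3136,r2:15,r3:8,r4:Add1
  c15: CDB Mul2=72  regs: r0:72,r1:3136,r2:15,r3:8,r4:Add1
  c16: -  regs: r0:72,r1:3136,r2:15,r3:8,r4:Add1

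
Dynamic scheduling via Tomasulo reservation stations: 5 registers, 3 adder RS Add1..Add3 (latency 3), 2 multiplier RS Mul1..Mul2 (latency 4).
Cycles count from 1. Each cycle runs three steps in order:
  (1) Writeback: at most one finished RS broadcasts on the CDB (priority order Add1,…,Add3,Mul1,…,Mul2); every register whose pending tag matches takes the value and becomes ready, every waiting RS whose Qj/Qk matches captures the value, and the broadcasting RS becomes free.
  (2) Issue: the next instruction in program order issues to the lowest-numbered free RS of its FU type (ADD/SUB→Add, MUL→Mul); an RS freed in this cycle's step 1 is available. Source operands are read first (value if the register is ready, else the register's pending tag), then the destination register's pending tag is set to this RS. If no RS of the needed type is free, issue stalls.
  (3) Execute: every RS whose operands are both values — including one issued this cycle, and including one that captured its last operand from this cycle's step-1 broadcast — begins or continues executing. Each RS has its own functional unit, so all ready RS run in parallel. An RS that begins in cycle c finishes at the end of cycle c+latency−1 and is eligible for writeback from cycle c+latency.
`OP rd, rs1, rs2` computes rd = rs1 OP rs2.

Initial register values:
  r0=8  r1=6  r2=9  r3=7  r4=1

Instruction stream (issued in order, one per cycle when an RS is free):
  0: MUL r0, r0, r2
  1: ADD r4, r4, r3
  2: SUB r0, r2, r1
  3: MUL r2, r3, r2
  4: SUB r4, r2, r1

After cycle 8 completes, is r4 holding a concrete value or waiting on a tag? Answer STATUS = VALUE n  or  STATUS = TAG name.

cycle 1: issue MUL r0<-Mul1 // r0:Mul1,r1:6,r2:9,r3:7,r4:1
cycle 2: issue ADD r4<-Add1 // r0:Mul1,r1:6,r2:9,r3:7,r4:Add1
cycle 3: issue SUB r0<-Add2 // r0:Add2,r1:6,r2:9,r3:7,r4:Add1
cycle 4: issue MUL r2<-Mul2 // r0:Add2,r1:6,r2:Mul2,r3:7,r4:Add1
cycle 5: CDB Add1=8; issue SUB r4<-Add1 // r0:Add2,r1:6,r2:Mul2,r3:7,r4:Add1
cycle 6: CDB Add2=3 // r0:3,r1:6,r2:Mul2,r3:7,r4:Add1
cycle 7: CDB Mul1=72 // r0:3,r1:6,r2:Mul2,r3:7,r4:Add1
cycle 8: CDB Mul2=63 // r0:3,r1:6,r2:63,r3:7,r4:Add1

STATUS = TAG Add1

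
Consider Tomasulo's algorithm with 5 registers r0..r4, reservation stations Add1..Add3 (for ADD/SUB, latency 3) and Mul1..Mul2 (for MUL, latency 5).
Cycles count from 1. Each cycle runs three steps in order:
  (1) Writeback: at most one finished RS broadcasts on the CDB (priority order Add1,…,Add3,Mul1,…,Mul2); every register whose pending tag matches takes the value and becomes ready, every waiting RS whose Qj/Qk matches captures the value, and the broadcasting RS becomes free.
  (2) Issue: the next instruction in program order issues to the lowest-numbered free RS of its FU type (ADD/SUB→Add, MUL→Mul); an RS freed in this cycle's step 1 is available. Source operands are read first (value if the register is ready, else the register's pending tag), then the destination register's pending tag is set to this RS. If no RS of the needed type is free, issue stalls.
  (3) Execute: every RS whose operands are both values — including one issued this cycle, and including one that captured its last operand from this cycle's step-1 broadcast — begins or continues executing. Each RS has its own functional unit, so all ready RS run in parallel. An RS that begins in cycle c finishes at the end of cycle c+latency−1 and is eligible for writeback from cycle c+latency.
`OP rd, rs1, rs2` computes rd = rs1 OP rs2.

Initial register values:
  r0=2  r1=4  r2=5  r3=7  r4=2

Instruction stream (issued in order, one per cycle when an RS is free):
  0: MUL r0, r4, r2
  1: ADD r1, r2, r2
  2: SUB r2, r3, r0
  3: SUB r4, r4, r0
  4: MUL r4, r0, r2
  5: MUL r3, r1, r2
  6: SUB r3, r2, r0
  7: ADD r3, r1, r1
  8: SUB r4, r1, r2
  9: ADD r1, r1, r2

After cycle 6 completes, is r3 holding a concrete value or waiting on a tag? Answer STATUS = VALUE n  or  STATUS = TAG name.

STATUS = TAG Mul1

  c1: issue MUL r0<-Mul1  regs: r0:Mul1,r1:4,r2:5,r3:7,r4:2
  c2: issue ADD r1<-Add1  regs: r0:Mul1,r1:Add1,r2:5,r3:7,r4:2
  c3: issue SUB r2<-Add2  regs: r0:Mul1,r1:Add1,r2:Add2,r3:7,r4:2
  c4: issue SUB r4<-Add3  regs: r0:Mul1,r1:Add1,r2:Add2,r3:7,r4:Add3
  c5: CDB Add1=10; issue MUL r4<-Mul2  regs: r0:Mul1,r1:10,r2:Add2,r3:7,r4:Mul2
  c6: CDB Mul1=10; issue MUL r3<-Mul1  regs: r0:10,r1:10,r2:Add2,r3:Mul1,r4:Mul2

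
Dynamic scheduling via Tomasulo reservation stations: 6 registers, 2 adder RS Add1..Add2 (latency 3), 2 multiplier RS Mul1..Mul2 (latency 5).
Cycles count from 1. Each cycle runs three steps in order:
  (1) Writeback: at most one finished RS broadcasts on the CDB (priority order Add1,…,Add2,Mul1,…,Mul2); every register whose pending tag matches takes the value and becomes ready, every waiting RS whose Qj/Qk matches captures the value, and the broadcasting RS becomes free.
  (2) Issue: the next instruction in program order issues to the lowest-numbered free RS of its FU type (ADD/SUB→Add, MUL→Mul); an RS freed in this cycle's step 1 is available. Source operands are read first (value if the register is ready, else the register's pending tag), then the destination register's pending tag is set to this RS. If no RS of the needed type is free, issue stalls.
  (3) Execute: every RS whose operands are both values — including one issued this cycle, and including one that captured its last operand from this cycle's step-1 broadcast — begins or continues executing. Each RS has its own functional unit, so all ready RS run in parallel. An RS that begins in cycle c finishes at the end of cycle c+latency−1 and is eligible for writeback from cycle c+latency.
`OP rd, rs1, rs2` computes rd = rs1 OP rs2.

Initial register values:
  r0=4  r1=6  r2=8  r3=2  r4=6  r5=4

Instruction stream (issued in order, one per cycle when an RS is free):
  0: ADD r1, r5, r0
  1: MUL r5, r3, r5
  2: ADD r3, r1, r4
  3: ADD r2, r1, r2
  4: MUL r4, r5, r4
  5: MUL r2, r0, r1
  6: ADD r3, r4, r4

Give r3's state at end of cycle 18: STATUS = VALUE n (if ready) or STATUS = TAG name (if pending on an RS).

cycle 1: issue ADD r1<-Add1 // r0:4,r1:Add1,r2:8,r3:2,r4:6,r5:4
cycle 2: issue MUL r5<-Mul1 // r0:4,r1:Add1,r2:8,r3:2,r4:6,r5:Mul1
cycle 3: issue ADD r3<-Add2 // r0:4,r1:Add1,r2:8,r3:Add2,r4:6,r5:Mul1
cycle 4: CDB Add1=8; issue ADD r2<-Add1 // r0:4,r1:8,r2:Add1,r3:Add2,r4:6,r5:Mul1
cycle 5: issue MUL r4<-Mul2 // r0:4,r1:8,r2:Add1,r3:Add2,r4:Mul2,r5:Mul1
cycle 6: stall // r0:4,r1:8,r2:Add1,r3:Add2,r4:Mul2,r5:Mul1
cycle 7: CDB Add1=16; stall // r0:4,r1:8,r2:16,r3:Add2,r4:Mul2,r5:Mul1
cycle 8: CDB Add2=14; stall // r0:4,r1:8,r2:16,r3:14,r4:Mul2,r5:Mul1
cycle 9: CDB Mul1=8; issue MUL r2<-Mul1 // r0:4,r1:8,r2:Mul1,r3:14,r4:Mul2,r5:8
cycle 10: issue ADD r3<-Add1 // r0:4,r1:8,r2:Mul1,r3:Add1,r4:Mul2,r5:8
cycle 11: - // r0:4,r1:8,r2:Mul1,r3:Add1,r4:Mul2,r5:8
cycle 12: - // r0:4,r1:8,r2:Mul1,r3:Add1,r4:Mul2,r5:8
cycle 13: - // r0:4,r1:8,r2:Mul1,r3:Add1,r4:Mul2,r5:8
cycle 14: CDB Mul1=32 // r0:4,r1:8,r2:32,r3:Add1,r4:Mul2,r5:8
cycle 15: CDB Mul2=48 // r0:4,r1:8,r2:32,r3:Add1,r4:48,r5:8
cycle 16: - // r0:4,r1:8,r2:32,r3:Add1,r4:48,r5:8
cycle 17: - // r0:4,r1:8,r2:32,r3:Add1,r4:48,r5:8
cycle 18: CDB Add1=96 // r0:4,r1:8,r2:32,r3:96,r4:48,r5:8

STATUS = VALUE 96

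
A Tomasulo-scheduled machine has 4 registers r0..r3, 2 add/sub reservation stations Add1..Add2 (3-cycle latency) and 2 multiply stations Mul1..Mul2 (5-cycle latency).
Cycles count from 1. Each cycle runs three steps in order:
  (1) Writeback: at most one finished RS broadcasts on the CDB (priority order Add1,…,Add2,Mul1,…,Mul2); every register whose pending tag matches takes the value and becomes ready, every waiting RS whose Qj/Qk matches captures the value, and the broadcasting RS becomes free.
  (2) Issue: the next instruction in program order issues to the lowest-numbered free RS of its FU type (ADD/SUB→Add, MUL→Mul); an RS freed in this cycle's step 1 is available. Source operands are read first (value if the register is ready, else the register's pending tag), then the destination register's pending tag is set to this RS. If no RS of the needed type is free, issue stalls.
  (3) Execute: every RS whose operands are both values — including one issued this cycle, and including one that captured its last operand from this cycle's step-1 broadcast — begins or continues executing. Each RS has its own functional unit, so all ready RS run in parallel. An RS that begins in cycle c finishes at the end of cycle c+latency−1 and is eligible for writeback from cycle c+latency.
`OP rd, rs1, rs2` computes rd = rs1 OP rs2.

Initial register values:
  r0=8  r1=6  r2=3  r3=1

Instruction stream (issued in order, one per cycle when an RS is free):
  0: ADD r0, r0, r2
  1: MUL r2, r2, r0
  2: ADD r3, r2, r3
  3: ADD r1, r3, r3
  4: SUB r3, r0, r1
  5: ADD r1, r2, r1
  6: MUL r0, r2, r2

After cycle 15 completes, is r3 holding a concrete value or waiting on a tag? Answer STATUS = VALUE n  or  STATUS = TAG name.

STATUS = TAG Add2

cycle 1: issue ADD r0<-Add1 // r0:Add1,r1:6,r2:3,r3:1
cycle 2: issue MUL r2<-Mul1 // r0:Add1,r1:6,r2:Mul1,r3:1
cycle 3: issue ADD r3<-Add2 // r0:Add1,r1:6,r2:Mul1,r3:Add2
cycle 4: CDB Add1=11; issue ADD r1<-Add1 // r0:11,r1:Add1,r2:Mul1,r3:Add2
cycle 5: stall // r0:11,r1:Add1,r2:Mul1,r3:Add2
cycle 6: stall // r0:11,r1:Add1,r2:Mul1,r3:Add2
cycle 7: stall // r0:11,r1:Add1,r2:Mul1,r3:Add2
cycle 8: stall // r0:11,r1:Add1,r2:Mul1,r3:Add2
cycle 9: CDB Mul1=33; stall // r0:11,r1:Add1,r2:33,r3:Add2
cycle 10: stall // r0:11,r1:Add1,r2:33,r3:Add2
cycle 11: stall // r0:11,r1:Add1,r2:33,r3:Add2
cycle 12: CDB Add2=34; issue SUB r3<-Add2 // r0:11,r1:Add1,r2:33,r3:Add2
cycle 13: stall // r0:11,r1:Add1,r2:33,r3:Add2
cycle 14: stall // r0:11,r1:Add1,r2:33,r3:Add2
cycle 15: CDB Add1=68; issue ADD r1<-Add1 // r0:11,r1:Add1,r2:33,r3:Add2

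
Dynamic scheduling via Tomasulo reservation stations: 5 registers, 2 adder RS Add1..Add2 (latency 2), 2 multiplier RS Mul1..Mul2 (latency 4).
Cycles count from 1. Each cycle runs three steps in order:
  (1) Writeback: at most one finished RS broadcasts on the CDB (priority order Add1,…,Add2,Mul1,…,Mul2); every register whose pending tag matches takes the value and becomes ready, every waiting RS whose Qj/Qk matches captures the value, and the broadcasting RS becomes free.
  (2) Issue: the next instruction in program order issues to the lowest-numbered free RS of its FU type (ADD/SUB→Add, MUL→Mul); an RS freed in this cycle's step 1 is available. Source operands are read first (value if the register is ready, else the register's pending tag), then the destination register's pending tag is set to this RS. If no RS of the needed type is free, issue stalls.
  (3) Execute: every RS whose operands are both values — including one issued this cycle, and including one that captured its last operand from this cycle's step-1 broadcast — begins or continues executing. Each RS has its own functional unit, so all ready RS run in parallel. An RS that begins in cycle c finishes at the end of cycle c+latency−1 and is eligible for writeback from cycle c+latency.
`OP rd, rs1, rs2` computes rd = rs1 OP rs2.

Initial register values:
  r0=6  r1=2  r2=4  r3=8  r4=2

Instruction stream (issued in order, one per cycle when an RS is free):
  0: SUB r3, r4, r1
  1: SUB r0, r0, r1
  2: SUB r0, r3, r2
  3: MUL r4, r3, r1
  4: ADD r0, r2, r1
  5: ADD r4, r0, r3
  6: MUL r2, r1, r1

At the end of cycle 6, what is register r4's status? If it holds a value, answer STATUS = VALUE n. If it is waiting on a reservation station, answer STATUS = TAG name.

STATUS = TAG Add2

c1: issue SUB r3<-Add1 | r0:6,r1:2,r2:4,r3:Add1,r4:2
c2: issue SUB r0<-Add2 | r0:Add2,r1:2,r2:4,r3:Add1,r4:2
c3: CDB Add1=0; issue SUB r0<-Add1 | r0:Add1,r1:2,r2:4,r3:0,r4:2
c4: CDB Add2=4; issue MUL r4<-Mul1 | r0:Add1,r1:2,r2:4,r3:0,r4:Mul1
c5: CDB Add1=-4; issue ADD r0<-Add1 | r0:Add1,r1:2,r2:4,r3:0,r4:Mul1
c6: issue ADD r4<-Add2 | r0:Add1,r1:2,r2:4,r3:0,r4:Add2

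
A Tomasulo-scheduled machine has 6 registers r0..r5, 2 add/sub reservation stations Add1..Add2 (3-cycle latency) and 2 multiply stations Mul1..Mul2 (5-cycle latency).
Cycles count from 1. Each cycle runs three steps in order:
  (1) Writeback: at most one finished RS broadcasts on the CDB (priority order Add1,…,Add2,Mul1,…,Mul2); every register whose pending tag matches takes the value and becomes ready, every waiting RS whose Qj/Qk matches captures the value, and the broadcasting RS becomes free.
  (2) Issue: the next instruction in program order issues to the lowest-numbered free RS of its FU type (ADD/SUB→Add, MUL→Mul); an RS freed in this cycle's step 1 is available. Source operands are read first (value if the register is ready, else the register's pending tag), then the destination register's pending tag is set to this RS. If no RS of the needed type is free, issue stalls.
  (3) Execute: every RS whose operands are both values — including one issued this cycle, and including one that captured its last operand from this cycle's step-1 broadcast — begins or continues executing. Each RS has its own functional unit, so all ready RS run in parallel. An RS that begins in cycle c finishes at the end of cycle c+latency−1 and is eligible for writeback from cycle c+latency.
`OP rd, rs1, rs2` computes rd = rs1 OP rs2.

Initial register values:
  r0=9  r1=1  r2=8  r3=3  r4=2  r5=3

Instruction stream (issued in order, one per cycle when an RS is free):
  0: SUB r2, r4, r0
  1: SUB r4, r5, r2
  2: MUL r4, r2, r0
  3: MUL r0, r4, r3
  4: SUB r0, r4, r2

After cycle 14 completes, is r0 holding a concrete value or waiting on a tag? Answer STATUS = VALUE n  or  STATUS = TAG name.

STATUS = VALUE -56

cycle 1: issue SUB r2<-Add1 // r0:9,r1:1,r2:Add1,r3:3,r4:2,r5:3
cycle 2: issue SUB r4<-Add2 // r0:9,r1:1,r2:Add1,r3:3,r4:Add2,r5:3
cycle 3: issue MUL r4<-Mul1 // r0:9,r1:1,r2:Add1,r3:3,r4:Mul1,r5:3
cycle 4: CDB Add1=-7; issue MUL r0<-Mul2 // r0:Mul2,r1:1,r2:-7,r3:3,r4:Mul1,r5:3
cycle 5: issue SUB r0<-Add1 // r0:Add1,r1:1,r2:-7,r3:3,r4:Mul1,r5:3
cycle 6: - // r0:Add1,r1:1,r2:-7,r3:3,r4:Mul1,r5:3
cycle 7: CDB Add2=10 // r0:Add1,r1:1,r2:-7,r3:3,r4:Mul1,r5:3
cycle 8: - // r0:Add1,r1:1,r2:-7,r3:3,r4:Mul1,r5:3
cycle 9: CDB Mul1=-63 // r0:Add1,r1:1,r2:-7,r3:3,r4:-63,r5:3
cycle 10: - // r0:Add1,r1:1,r2:-7,r3:3,r4:-63,r5:3
cycle 11: - // r0:Add1,r1:1,r2:-7,r3:3,r4:-63,r5:3
cycle 12: CDB Add1=-56 // r0:-56,r1:1,r2:-7,r3:3,r4:-63,r5:3
cycle 13: - // r0:-56,r1:1,r2:-7,r3:3,r4:-63,r5:3
cycle 14: CDB Mul2=-189 // r0:-56,r1:1,r2:-7,r3:3,r4:-63,r5:3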